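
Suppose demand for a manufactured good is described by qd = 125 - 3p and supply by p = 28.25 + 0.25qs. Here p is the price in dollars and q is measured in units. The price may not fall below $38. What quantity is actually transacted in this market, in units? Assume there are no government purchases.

11

Rearranging supply gives qs = 4p - 113. Without the control the market clears where 125 - 3p = 4p - 113, i.e. p* = 34 and q* = 23.
Since 38 > 34, the floor is binding.
At p = 38: qd = 125 - 3·38 = 11 and qs = 4·38 - 113 = 39.
The quantity actually transacted is the short side, demand: 11.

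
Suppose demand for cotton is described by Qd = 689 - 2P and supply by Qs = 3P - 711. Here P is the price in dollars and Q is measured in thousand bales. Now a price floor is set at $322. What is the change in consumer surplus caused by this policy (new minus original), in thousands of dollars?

Equilibrium: 689 - 2P = 3P - 711, so 1400 = 5P and P* = 280, Q* = 129.
The floor of 322 is above the equilibrium price 280, so it binds.
At P = 322: Qd = 689 - 2·322 = 45 and Qs = 3·322 - 711 = 255.
Consumer surplus without the control is ½ · (344.5 - 280) · 129 = 4160.25.
With the floor, consumers buy 45 units at 322, so CS = ½ · (344.5 - 322) · 45 = 506.25.
Change in consumer surplus = 506.25 - 4160.25 = -3654.

-3654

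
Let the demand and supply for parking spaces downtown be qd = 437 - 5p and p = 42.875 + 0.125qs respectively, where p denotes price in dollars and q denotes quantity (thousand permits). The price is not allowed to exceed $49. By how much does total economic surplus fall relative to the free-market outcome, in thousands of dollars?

Rearranging supply gives qs = 8p - 343. Equilibrium: 437 - 5p = 8p - 343, so 780 = 13p and p* = 60, q* = 137.
Because the ceiling (49) lies below the market-clearing price, it is binding.
At p = 49: qd = 437 - 5·49 = 192 and qs = 8·49 - 343 = 49.
Quantity traded falls to 49. At q = 49 the demand price is (437 - 49)/5 = 77.6 and the supply price is (343 + 49)/8 = 49.
Deadweight loss = ½ · (77.6 - 49) · (137 - 49) = ½ · 28.6 · 88 = 1258.4.

1258.4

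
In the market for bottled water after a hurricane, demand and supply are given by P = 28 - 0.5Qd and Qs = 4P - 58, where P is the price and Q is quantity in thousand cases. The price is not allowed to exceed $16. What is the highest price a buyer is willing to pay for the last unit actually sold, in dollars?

25

Rearranging demand gives Qd = 56 - 2P. Without the control the market clears where 56 - 2P = 4P - 58, i.e. P* = 19 and Q* = 18.
Because the ceiling (16) lies below the market-clearing price, it is binding.
At P = 16: Qd = 56 - 2·16 = 24 and Qs = 4·16 - 58 = 6.
Only 6 units reach the market. On the demand curve, the marginal buyer's willingness to pay at Q = 6 is (56 - 6)/2 = 25.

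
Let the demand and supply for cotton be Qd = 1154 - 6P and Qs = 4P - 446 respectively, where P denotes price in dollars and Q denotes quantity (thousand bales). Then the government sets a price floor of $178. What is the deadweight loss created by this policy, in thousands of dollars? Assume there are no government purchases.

2430

Setting quantity demanded equal to quantity supplied, 1154 - 6P = 4P - 446, gives P* = 160 and Q* = 194.
The floor of 178 is above the equilibrium price 160, so it binds.
At P = 178: Qd = 1154 - 6·178 = 86 and Qs = 4·178 - 446 = 266.
Quantity traded falls to 86. At Q = 86 the demand price is (1154 - 86)/6 = 178 and the supply price is (446 + 86)/4 = 133.
Deadweight loss = ½ · (178 - 133) · (194 - 86) = ½ · 45 · 108 = 2430.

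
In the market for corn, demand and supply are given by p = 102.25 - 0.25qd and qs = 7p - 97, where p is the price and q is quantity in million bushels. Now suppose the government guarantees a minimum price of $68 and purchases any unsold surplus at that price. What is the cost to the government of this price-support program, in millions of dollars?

Rearranging demand gives qd = 409 - 4p. In a free market, 409 - 4p = 7p - 97 gives the equilibrium p* = 46, q* = 225.
Because the floor (68) lies above the market-clearing price, it is binding.
At p = 68: qd = 409 - 4·68 = 137 and qs = 7·68 - 97 = 379.
Surplus = qs - qd = 242.
Government expenditure = surplus × support price = 242 × 68 = 16456.

16456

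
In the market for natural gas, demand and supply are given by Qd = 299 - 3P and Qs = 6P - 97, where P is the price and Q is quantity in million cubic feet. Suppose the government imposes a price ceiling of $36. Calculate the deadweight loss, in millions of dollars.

576

In a free market, 299 - 3P = 6P - 97 gives the equilibrium P* = 44, Q* = 167.
Because the ceiling (36) lies below the market-clearing price, it is binding.
At P = 36: Qd = 299 - 3·36 = 191 and Qs = 6·36 - 97 = 119.
Quantity traded falls to 119. At Q = 119 the demand price is (299 - 119)/3 = 60 and the supply price is (97 + 119)/6 = 36.
Deadweight loss = ½ · (60 - 36) · (167 - 119) = ½ · 24 · 48 = 576.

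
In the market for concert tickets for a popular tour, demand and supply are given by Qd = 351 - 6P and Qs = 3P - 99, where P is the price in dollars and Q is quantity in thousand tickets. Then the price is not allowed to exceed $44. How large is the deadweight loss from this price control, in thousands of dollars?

81

Setting quantity demanded equal to quantity supplied, 351 - 6P = 3P - 99, gives P* = 50 and Q* = 51.
The ceiling of 44 is below the equilibrium price 50, so it binds.
At P = 44: Qd = 351 - 6·44 = 87 and Qs = 3·44 - 99 = 33.
Quantity traded falls to 33. At Q = 33 the demand price is (351 - 33)/6 = 53 and the supply price is (99 + 33)/3 = 44.
Deadweight loss = ½ · (53 - 44) · (51 - 33) = ½ · 9 · 18 = 81.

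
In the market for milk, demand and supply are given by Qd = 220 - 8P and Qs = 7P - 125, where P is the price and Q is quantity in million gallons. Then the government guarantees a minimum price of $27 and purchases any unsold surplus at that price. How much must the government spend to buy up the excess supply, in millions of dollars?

Equilibrium: 220 - 8P = 7P - 125, so 345 = 15P and P* = 23, Q* = 36.
Because the floor (27) lies above the market-clearing price, it is binding.
At P = 27: Qd = 220 - 8·27 = 4 and Qs = 7·27 - 125 = 64.
Surplus = Qs - Qd = 60.
Government expenditure = surplus × support price = 60 × 27 = 1620.

1620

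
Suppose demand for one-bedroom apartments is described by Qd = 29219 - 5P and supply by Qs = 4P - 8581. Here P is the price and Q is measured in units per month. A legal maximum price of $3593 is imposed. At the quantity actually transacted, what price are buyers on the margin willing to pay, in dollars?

Without the control the market clears where 29219 - 5P = 4P - 8581, i.e. P* = 4200 and Q* = 8219.
The ceiling of 3593 is below the equilibrium price 4200, so it binds.
At P = 3593: Qd = 29219 - 5·3593 = 11254 and Qs = 4·3593 - 8581 = 5791.
Only 5791 units reach the market. On the demand curve, the marginal buyer's willingness to pay at Q = 5791 is (29219 - 5791)/5 = 4685.6.

4685.6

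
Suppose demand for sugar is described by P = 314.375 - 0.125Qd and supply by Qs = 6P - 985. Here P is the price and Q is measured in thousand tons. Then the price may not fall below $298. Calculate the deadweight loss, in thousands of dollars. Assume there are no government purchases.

Rearranging demand gives Qd = 2515 - 8P. Equilibrium: 2515 - 8P = 6P - 985, so 3500 = 14P and P* = 250, Q* = 515.
The floor of 298 is above the equilibrium price 250, so it binds.
At P = 298: Qd = 2515 - 8·298 = 131 and Qs = 6·298 - 985 = 803.
Quantity traded falls to 131. At Q = 131 the demand price is (2515 - 131)/8 = 298 and the supply price is (985 + 131)/6 = 186.
Deadweight loss = ½ · (298 - 186) · (515 - 131) = ½ · 112 · 384 = 21504.

21504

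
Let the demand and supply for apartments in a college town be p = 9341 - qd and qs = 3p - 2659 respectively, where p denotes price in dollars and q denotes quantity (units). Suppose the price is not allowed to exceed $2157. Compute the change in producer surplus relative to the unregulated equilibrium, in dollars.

-4279489.5

Rearranging demand gives qd = 9341 - p. Without the control the market clears where 9341 - p = 3p - 2659, i.e. p* = 3000 and q* = 6341.
The ceiling of 2157 is below the equilibrium price 3000, so it binds.
At p = 2157: qd = 9341 - 2157 = 7184 and qs = 3·2157 - 2659 = 3812.
Producer surplus without the control is ½ · (3000 - 2659/3) · 6341 = 40208281/6.
With the ceiling, producers sell 3812 units at 2157, so PS = ½ · (2157 - 2659/3) · 3812 = 7265672/3.
Change in producer surplus = 7265672/3 - 40208281/6 = -4279489.5.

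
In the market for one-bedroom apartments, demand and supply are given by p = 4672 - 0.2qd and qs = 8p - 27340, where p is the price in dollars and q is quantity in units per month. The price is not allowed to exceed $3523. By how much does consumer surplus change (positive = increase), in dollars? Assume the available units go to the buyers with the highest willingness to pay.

Rearranging demand gives qd = 23360 - 5p. Without the control the market clears where 23360 - 5p = 8p - 27340, i.e. p* = 3900 and q* = 3860.
Because the ceiling (3523) lies below the market-clearing price, it is binding.
At p = 3523: qd = 23360 - 5·3523 = 5745 and qs = 8·3523 - 27340 = 844.
Consumer surplus without the control is ½ · (4672 - 3900) · 3860 = 1489960.
With the ceiling, 844 units are sold at 3523 (assume they go to the highest-value buyers). The demand price at q = 844 is 4503.2, so CS = ½ · [(4672 - 3523) + (4503.2 - 3523)] · 844 = 898522.4.
Change in consumer surplus = 898522.4 - 1489960 = -591437.6.

-591437.6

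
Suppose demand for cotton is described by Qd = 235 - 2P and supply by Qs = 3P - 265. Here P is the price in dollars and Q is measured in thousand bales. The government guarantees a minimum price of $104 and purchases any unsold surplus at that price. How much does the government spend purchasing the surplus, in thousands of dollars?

2080

In a free market, 235 - 2P = 3P - 265 gives the equilibrium P* = 100, Q* = 35.
The floor of 104 is above the equilibrium price 100, so it binds.
At P = 104: Qd = 235 - 2·104 = 27 and Qs = 3·104 - 265 = 47.
Surplus = Qs - Qd = 20.
Government expenditure = surplus × support price = 20 × 104 = 2080.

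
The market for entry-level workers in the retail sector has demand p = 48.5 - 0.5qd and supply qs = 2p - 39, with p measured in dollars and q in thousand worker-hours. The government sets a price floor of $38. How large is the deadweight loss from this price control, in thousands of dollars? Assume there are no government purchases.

Rearranging demand gives qd = 97 - 2p. Equilibrium: 97 - 2p = 2p - 39, so 136 = 4p and p* = 34, q* = 29.
Since 38 > 34, the floor is binding.
At p = 38: qd = 97 - 2·38 = 21 and qs = 2·38 - 39 = 37.
Quantity traded falls to 21. At q = 21 the demand price is (97 - 21)/2 = 38 and the supply price is (39 + 21)/2 = 30.
Deadweight loss = ½ · (38 - 30) · (29 - 21) = ½ · 8 · 8 = 32.

32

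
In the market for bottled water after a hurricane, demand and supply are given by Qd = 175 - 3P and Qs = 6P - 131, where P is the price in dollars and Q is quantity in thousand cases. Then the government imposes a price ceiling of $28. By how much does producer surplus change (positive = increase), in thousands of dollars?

-330

Equilibrium: 175 - 3P = 6P - 131, so 306 = 9P and P* = 34, Q* = 73.
The ceiling of 28 is below the equilibrium price 34, so it binds.
At P = 28: Qd = 175 - 3·28 = 91 and Qs = 6·28 - 131 = 37.
Producer surplus without the control is ½ · (34 - 131/6) · 73 = 5329/12.
With the ceiling, producers sell 37 units at 28, so PS = ½ · (28 - 131/6) · 37 = 1369/12.
Change in producer surplus = 1369/12 - 5329/12 = -330.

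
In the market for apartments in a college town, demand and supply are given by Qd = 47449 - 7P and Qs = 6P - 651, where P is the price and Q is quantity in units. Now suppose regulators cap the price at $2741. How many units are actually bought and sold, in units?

15795

Setting quantity demanded equal to quantity supplied, 47449 - 7P = 6P - 651, gives P* = 3700 and Q* = 21549.
The ceiling of 2741 is below the equilibrium price 3700, so it binds.
At P = 2741: Qd = 47449 - 7·2741 = 28262 and Qs = 6·2741 - 651 = 15795.
The quantity actually transacted is the short side, supply: 15795.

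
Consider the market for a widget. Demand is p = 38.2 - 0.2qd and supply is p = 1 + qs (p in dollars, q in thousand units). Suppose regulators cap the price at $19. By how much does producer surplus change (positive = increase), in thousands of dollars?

Rearranging demand gives qd = 191 - 5p; rearranging supply gives qs = p - 1. Equilibrium: 191 - 5p = p - 1, so 192 = 6p and p* = 32, q* = 31.
Because the ceiling (19) lies below the market-clearing price, it is binding.
At p = 19: qd = 191 - 5·19 = 96 and qs = 19 - 1 = 18.
Producer surplus without the control is ½ · (32 - 1) · 31 = 480.5.
With the ceiling, producers sell 18 units at 19, so PS = ½ · (19 - 1) · 18 = 162.
Change in producer surplus = 162 - 480.5 = -318.5.

-318.5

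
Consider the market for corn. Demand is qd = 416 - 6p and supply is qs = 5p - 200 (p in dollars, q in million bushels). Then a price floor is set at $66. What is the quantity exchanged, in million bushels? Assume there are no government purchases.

In a free market, 416 - 6p = 5p - 200 gives the equilibrium p* = 56, q* = 80.
The floor of 66 is above the equilibrium price 56, so it binds.
At p = 66: qd = 416 - 6·66 = 20 and qs = 5·66 - 200 = 130.
The quantity actually transacted is the short side, demand: 20.

20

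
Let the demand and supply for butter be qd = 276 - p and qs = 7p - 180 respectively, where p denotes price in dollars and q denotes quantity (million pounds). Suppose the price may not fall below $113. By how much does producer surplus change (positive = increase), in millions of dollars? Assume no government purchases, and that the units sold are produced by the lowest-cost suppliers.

Equilibrium: 276 - p = 7p - 180, so 456 = 8p and p* = 57, q* = 219.
Since 113 > 57, the floor is binding.
At p = 113: qd = 276 - 113 = 163 and qs = 7·113 - 180 = 611.
Producer surplus without the control is ½ · (57 - 180/7) · 219 = 47961/14.
With the floor, 163 units are sold at 113. The supply price at q = 163 is 49, so PS = ½ · [(113 - 180/7) + (113 - 49)] · 163 = 172617/14.
Change in producer surplus = 172617/14 - 47961/14 = 8904.

8904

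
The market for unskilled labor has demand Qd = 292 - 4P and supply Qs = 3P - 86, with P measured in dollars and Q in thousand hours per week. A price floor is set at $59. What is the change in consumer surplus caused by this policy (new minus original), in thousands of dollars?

Without the control the market clears where 292 - 4P = 3P - 86, i.e. P* = 54 and Q* = 76.
The floor of 59 is above the equilibrium price 54, so it binds.
At P = 59: Qd = 292 - 4·59 = 56 and Qs = 3·59 - 86 = 91.
Consumer surplus without the control is ½ · (73 - 54) · 76 = 722.
With the floor, consumers buy 56 units at 59, so CS = ½ · (73 - 59) · 56 = 392.
Change in consumer surplus = 392 - 722 = -330.

-330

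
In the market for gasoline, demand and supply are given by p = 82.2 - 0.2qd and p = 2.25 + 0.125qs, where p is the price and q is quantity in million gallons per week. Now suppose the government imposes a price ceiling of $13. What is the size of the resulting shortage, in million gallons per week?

Rearranging demand gives qd = 411 - 5p; rearranging supply gives qs = 8p - 18. Equilibrium: 411 - 5p = 8p - 18, so 429 = 13p and p* = 33, q* = 246.
Since 13 < 33, the ceiling is binding.
At p = 13: qd = 411 - 5·13 = 346 and qs = 8·13 - 18 = 86.
Shortage = qd - qs = 346 - 86 = 260.

260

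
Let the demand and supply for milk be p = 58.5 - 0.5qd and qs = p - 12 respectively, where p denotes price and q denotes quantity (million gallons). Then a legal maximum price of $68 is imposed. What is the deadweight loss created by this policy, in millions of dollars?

0

Rearranging demand gives qd = 117 - 2p. Equilibrium: 117 - 2p = p - 12, so 129 = 3p and p* = 43, q* = 31.
Since 68 is above p* = 43, the ceiling does not bind and the free-market outcome prevails.
Since the control does not bind, no trades are prevented and deadweight loss is zero.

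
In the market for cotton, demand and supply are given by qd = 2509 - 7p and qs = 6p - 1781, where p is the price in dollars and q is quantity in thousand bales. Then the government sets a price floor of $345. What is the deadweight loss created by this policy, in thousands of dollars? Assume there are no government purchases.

1706.25

In a free market, 2509 - 7p = 6p - 1781 gives the equilibrium p* = 330, q* = 199.
Since 345 > 330, the floor is binding.
At p = 345: qd = 2509 - 7·345 = 94 and qs = 6·345 - 1781 = 289.
Quantity traded falls to 94. At q = 94 the demand price is (2509 - 94)/7 = 345 and the supply price is (1781 + 94)/6 = 312.5.
Deadweight loss = ½ · (345 - 312.5) · (199 - 94) = ½ · 32.5 · 105 = 1706.25.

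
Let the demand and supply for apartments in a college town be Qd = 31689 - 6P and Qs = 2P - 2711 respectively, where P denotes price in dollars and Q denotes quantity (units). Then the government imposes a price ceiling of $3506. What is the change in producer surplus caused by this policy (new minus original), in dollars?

-4045430

Setting quantity demanded equal to quantity supplied, 31689 - 6P = 2P - 2711, gives P* = 4300 and Q* = 5889.
The ceiling of 3506 is below the equilibrium price 4300, so it binds.
At P = 3506: Qd = 31689 - 6·3506 = 10653 and Qs = 2·3506 - 2711 = 4301.
Producer surplus without the control is ½ · (4300 - 1355.5) · 5889 = 8670080.25.
With the ceiling, producers sell 4301 units at 3506, so PS = ½ · (3506 - 1355.5) · 4301 = 4624650.25.
Change in producer surplus = 4624650.25 - 8670080.25 = -4045430.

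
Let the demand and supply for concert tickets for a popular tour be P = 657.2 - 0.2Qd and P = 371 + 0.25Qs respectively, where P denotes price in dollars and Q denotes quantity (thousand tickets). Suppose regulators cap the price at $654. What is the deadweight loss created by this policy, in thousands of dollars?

Rearranging demand gives Qd = 3286 - 5P; rearranging supply gives Qs = 4P - 1484. Equilibrium: 3286 - 5P = 4P - 1484, so 4770 = 9P and P* = 530, Q* = 636.
The ceiling of 654 is above the equilibrium price 530, so it is not binding; the market clears at P* = 530, Q* = 636.
Since the control does not bind, no trades are prevented and deadweight loss is zero.

0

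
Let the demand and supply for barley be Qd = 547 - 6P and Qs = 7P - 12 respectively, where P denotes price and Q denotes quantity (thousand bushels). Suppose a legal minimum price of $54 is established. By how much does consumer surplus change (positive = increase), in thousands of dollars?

Setting quantity demanded equal to quantity supplied, 547 - 6P = 7P - 12, gives P* = 43 and Q* = 289.
Since 54 > 43, the floor is binding.
At P = 54: Qd = 547 - 6·54 = 223 and Qs = 7·54 - 12 = 366.
Consumer surplus without the control is ½ · (547/6 - 43) · 289 = 83521/12.
With the floor, consumers buy 223 units at 54, so CS = ½ · (547/6 - 54) · 223 = 49729/12.
Change in consumer surplus = 49729/12 - 83521/12 = -2816.

-2816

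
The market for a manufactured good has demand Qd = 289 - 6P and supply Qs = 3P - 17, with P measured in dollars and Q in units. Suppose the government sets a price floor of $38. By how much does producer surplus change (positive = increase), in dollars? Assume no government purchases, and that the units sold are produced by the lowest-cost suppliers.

148

Without the control the market clears where 289 - 6P = 3P - 17, i.e. P* = 34 and Q* = 85.
The floor of 38 is above the equilibrium price 34, so it binds.
At P = 38: Qd = 289 - 6·38 = 61 and Qs = 3·38 - 17 = 97.
Producer surplus without the control is ½ · (34 - 17/3) · 85 = 7225/6.
With the floor, 61 units are sold at 38. The supply price at Q = 61 is 26, so PS = ½ · [(38 - 17/3) + (38 - 26)] · 61 = 8113/6.
Change in producer surplus = 8113/6 - 7225/6 = 148.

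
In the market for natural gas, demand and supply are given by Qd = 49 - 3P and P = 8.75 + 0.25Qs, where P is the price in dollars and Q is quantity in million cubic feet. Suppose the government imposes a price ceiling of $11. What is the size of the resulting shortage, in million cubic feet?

Rearranging supply gives Qs = 4P - 35. In a free market, 49 - 3P = 4P - 35 gives the equilibrium P* = 12, Q* = 13.
Since 11 < 12, the ceiling is binding.
At P = 11: Qd = 49 - 3·11 = 16 and Qs = 4·11 - 35 = 9.
Shortage = Qd - Qs = 16 - 9 = 7.

7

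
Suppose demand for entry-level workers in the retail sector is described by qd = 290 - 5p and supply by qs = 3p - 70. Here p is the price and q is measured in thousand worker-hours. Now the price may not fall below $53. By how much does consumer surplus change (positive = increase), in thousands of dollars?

-360

Without the control the market clears where 290 - 5p = 3p - 70, i.e. p* = 45 and q* = 65.
The floor of 53 is above the equilibrium price 45, so it binds.
At p = 53: qd = 290 - 5·53 = 25 and qs = 3·53 - 70 = 89.
Consumer surplus without the control is ½ · (58 - 45) · 65 = 422.5.
With the floor, consumers buy 25 units at 53, so CS = ½ · (58 - 53) · 25 = 62.5.
Change in consumer surplus = 62.5 - 422.5 = -360.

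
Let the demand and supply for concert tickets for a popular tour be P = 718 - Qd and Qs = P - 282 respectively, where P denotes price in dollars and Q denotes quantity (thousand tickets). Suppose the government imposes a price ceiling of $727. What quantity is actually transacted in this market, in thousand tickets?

Rearranging demand gives Qd = 718 - P. Setting quantity demanded equal to quantity supplied, 718 - P = P - 282, gives P* = 500 and Q* = 218.
The ceiling of 727 is above the equilibrium price 500, so it is not binding; the market clears at P* = 500, Q* = 218.

218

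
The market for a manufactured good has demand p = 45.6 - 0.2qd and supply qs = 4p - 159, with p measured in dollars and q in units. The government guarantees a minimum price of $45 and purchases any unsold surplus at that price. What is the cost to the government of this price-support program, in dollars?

810

Rearranging demand gives qd = 228 - 5p. Equilibrium: 228 - 5p = 4p - 159, so 387 = 9p and p* = 43, q* = 13.
The floor of 45 is above the equilibrium price 43, so it binds.
At p = 45: qd = 228 - 5·45 = 3 and qs = 4·45 - 159 = 21.
Surplus = qs - qd = 18.
Government expenditure = surplus × support price = 18 × 45 = 810.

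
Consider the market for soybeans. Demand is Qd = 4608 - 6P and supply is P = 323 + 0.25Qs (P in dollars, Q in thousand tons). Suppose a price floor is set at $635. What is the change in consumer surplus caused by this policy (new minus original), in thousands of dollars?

Rearranging supply gives Qs = 4P - 1292. Setting quantity demanded equal to quantity supplied, 4608 - 6P = 4P - 1292, gives P* = 590 and Q* = 1068.
Since 635 > 590, the floor is binding.
At P = 635: Qd = 4608 - 6·635 = 798 and Qs = 4·635 - 1292 = 1248.
Consumer surplus without the control is ½ · (768 - 590) · 1068 = 95052.
With the floor, consumers buy 798 units at 635, so CS = ½ · (768 - 635) · 798 = 53067.
Change in consumer surplus = 53067 - 95052 = -41985.

-41985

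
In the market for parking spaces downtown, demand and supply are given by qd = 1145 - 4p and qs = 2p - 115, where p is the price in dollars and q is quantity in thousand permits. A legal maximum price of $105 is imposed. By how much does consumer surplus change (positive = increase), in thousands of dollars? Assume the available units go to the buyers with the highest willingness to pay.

Without the control the market clears where 1145 - 4p = 2p - 115, i.e. p* = 210 and q* = 305.
The ceiling of 105 is below the equilibrium price 210, so it binds.
At p = 105: qd = 1145 - 4·105 = 725 and qs = 2·105 - 115 = 95.
Consumer surplus without the control is ½ · (286.25 - 210) · 305 = 11628.125.
With the ceiling, 95 units are sold at 105 (assume they go to the highest-value buyers). The demand price at q = 95 is 262.5, so CS = ½ · [(286.25 - 105) + (262.5 - 105)] · 95 = 16090.625.
Change in consumer surplus = 16090.625 - 11628.125 = 4462.5.

4462.5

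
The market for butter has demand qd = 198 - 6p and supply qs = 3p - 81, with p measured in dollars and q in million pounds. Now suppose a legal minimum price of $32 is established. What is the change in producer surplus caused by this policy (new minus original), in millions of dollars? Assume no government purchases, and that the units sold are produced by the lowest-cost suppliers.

0

Without the control the market clears where 198 - 6p = 3p - 81, i.e. p* = 31 and q* = 12.
Since 32 > 31, the floor is binding.
At p = 32: qd = 198 - 6·32 = 6 and qs = 3·32 - 81 = 15.
Producer surplus without the control is ½ · (31 - 27) · 12 = 24.
With the floor, 6 units are sold at 32. The supply price at q = 6 is 29, so PS = ½ · [(32 - 27) + (32 - 29)] · 6 = 24.
Change in producer surplus = 24 - 24 = 0.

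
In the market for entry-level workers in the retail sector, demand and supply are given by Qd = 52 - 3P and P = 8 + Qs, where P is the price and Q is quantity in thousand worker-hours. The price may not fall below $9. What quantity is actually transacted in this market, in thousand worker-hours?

7

Rearranging supply gives Qs = P - 8. Equilibrium: 52 - 3P = P - 8, so 60 = 4P and P* = 15, Q* = 7.
The floor of 9 is below the equilibrium price 15, so it is not binding; the market clears at P* = 15, Q* = 7.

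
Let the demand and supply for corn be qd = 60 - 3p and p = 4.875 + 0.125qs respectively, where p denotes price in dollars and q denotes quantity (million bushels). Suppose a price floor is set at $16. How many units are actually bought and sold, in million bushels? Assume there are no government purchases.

12

Rearranging supply gives qs = 8p - 39. Setting quantity demanded equal to quantity supplied, 60 - 3p = 8p - 39, gives p* = 9 and q* = 33.
The floor of 16 is above the equilibrium price 9, so it binds.
At p = 16: qd = 60 - 3·16 = 12 and qs = 8·16 - 39 = 89.
The quantity actually transacted is the short side, demand: 12.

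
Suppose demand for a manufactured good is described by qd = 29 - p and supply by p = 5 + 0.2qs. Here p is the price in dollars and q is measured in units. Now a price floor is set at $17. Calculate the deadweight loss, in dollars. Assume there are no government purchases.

Rearranging supply gives qs = 5p - 25. Without the control the market clears where 29 - p = 5p - 25, i.e. p* = 9 and q* = 20.
Because the floor (17) lies above the market-clearing price, it is binding.
At p = 17: qd = 29 - 17 = 12 and qs = 5·17 - 25 = 60.
Quantity traded falls to 12. At q = 12 the demand price is 29 - 12 = 17 and the supply price is (25 + 12)/5 = 7.4.
Deadweight loss = ½ · (17 - 7.4) · (20 - 12) = ½ · 9.6 · 8 = 38.4.

38.4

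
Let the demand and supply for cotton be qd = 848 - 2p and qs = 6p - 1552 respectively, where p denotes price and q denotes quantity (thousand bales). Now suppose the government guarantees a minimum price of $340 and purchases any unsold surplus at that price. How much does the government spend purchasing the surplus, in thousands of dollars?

Setting quantity demanded equal to quantity supplied, 848 - 2p = 6p - 1552, gives p* = 300 and q* = 248.
Because the floor (340) lies above the market-clearing price, it is binding.
At p = 340: qd = 848 - 2·340 = 168 and qs = 6·340 - 1552 = 488.
Surplus = qs - qd = 320.
Government expenditure = surplus × support price = 320 × 340 = 108800.

108800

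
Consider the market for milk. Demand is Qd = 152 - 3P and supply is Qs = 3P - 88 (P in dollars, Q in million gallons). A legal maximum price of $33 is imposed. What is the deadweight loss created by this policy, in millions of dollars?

Equilibrium: 152 - 3P = 3P - 88, so 240 = 6P and P* = 40, Q* = 32.
The ceiling of 33 is below the equilibrium price 40, so it binds.
At P = 33: Qd = 152 - 3·33 = 53 and Qs = 3·33 - 88 = 11.
Quantity traded falls to 11. At Q = 11 the demand price is (152 - 11)/3 = 47 and the supply price is (88 + 11)/3 = 33.
Deadweight loss = ½ · (47 - 33) · (32 - 11) = ½ · 14 · 21 = 147.

147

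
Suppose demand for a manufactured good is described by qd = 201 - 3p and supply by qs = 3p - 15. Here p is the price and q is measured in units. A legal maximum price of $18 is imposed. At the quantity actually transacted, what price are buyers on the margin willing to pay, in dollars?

In a free market, 201 - 3p = 3p - 15 gives the equilibrium p* = 36, q* = 93.
The ceiling of 18 is below the equilibrium price 36, so it binds.
At p = 18: qd = 201 - 3·18 = 147 and qs = 3·18 - 15 = 39.
Only 39 units reach the market. On the demand curve, the marginal buyer's willingness to pay at q = 39 is (201 - 39)/3 = 54.

54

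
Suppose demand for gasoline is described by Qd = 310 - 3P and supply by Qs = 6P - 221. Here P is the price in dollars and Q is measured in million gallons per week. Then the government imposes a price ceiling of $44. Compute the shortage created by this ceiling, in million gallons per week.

In a free market, 310 - 3P = 6P - 221 gives the equilibrium P* = 59, Q* = 133.
Because the ceiling (44) lies below the market-clearing price, it is binding.
At P = 44: Qd = 310 - 3·44 = 178 and Qs = 6·44 - 221 = 43.
Shortage = Qd - Qs = 178 - 43 = 135.

135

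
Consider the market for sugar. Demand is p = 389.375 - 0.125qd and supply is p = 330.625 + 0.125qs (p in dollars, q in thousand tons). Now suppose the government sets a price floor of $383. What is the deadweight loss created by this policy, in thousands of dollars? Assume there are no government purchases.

4232

Rearranging demand gives qd = 3115 - 8p; rearranging supply gives qs = 8p - 2645. Equilibrium: 3115 - 8p = 8p - 2645, so 5760 = 16p and p* = 360, q* = 235.
Since 383 > 360, the floor is binding.
At p = 383: qd = 3115 - 8·383 = 51 and qs = 8·383 - 2645 = 419.
Quantity traded falls to 51. At q = 51 the demand price is (3115 - 51)/8 = 383 and the supply price is (2645 + 51)/8 = 337.
Deadweight loss = ½ · (383 - 337) · (235 - 51) = ½ · 46 · 184 = 4232.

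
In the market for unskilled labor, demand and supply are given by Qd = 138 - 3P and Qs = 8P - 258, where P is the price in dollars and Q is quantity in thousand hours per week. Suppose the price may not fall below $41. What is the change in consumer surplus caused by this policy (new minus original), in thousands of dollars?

In a free market, 138 - 3P = 8P - 258 gives the equilibrium P* = 36, Q* = 30.
Since 41 > 36, the floor is binding.
At P = 41: Qd = 138 - 3·41 = 15 and Qs = 8·41 - 258 = 70.
Consumer surplus without the control is ½ · (46 - 36) · 30 = 150.
With the floor, consumers buy 15 units at 41, so CS = ½ · (46 - 41) · 15 = 37.5.
Change in consumer surplus = 37.5 - 150 = -112.5.

-112.5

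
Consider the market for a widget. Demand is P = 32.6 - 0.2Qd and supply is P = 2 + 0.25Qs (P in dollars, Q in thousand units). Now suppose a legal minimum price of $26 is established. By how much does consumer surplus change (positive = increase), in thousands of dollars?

Rearranging demand gives Qd = 163 - 5P; rearranging supply gives Qs = 4P - 8. Without the control the market clears where 163 - 5P = 4P - 8, i.e. P* = 19 and Q* = 68.
The floor of 26 is above the equilibrium price 19, so it binds.
At P = 26: Qd = 163 - 5·26 = 33 and Qs = 4·26 - 8 = 96.
Consumer surplus without the control is ½ · (32.6 - 19) · 68 = 462.4.
With the floor, consumers buy 33 units at 26, so CS = ½ · (32.6 - 26) · 33 = 108.9.
Change in consumer surplus = 108.9 - 462.4 = -353.5.

-353.5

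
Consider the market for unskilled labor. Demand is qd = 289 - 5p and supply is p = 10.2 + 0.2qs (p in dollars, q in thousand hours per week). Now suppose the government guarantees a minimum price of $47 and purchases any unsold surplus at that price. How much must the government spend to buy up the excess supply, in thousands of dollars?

6110

Rearranging supply gives qs = 5p - 51. In a free market, 289 - 5p = 5p - 51 gives the equilibrium p* = 34, q* = 119.
Because the floor (47) lies above the market-clearing price, it is binding.
At p = 47: qd = 289 - 5·47 = 54 and qs = 5·47 - 51 = 184.
Surplus = qs - qd = 130.
Government expenditure = surplus × support price = 130 × 47 = 6110.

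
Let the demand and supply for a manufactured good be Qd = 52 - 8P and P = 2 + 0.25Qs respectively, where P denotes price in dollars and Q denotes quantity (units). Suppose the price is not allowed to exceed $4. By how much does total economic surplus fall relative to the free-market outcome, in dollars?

Rearranging supply gives Qs = 4P - 8. Equilibrium: 52 - 8P = 4P - 8, so 60 = 12P and P* = 5, Q* = 12.
The ceiling of 4 is below the equilibrium price 5, so it binds.
At P = 4: Qd = 52 - 8·4 = 20 and Qs = 4·4 - 8 = 8.
Quantity traded falls to 8. At Q = 8 the demand price is (52 - 8)/8 = 5.5 and the supply price is (8 + 8)/4 = 4.
Deadweight loss = ½ · (5.5 - 4) · (12 - 8) = ½ · 1.5 · 4 = 3.

3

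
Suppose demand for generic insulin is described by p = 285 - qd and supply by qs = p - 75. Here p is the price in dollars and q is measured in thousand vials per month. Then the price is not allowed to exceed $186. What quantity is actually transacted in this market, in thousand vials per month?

105

Rearranging demand gives qd = 285 - p. Equilibrium: 285 - p = p - 75, so 360 = 2p and p* = 180, q* = 105.
Since 186 is above p* = 180, the ceiling does not bind and the free-market outcome prevails.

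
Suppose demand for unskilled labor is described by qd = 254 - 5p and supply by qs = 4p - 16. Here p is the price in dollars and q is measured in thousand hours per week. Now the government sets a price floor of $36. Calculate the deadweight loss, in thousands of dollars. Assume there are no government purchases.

202.5

Equilibrium: 254 - 5p = 4p - 16, so 270 = 9p and p* = 30, q* = 104.
The floor of 36 is above the equilibrium price 30, so it binds.
At p = 36: qd = 254 - 5·36 = 74 and qs = 4·36 - 16 = 128.
Quantity traded falls to 74. At q = 74 the demand price is (254 - 74)/5 = 36 and the supply price is (16 + 74)/4 = 22.5.
Deadweight loss = ½ · (36 - 22.5) · (104 - 74) = ½ · 13.5 · 30 = 202.5.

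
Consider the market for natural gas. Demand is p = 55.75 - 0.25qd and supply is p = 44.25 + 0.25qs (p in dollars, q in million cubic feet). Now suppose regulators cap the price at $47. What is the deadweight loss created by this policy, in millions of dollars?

36

Rearranging demand gives qd = 223 - 4p; rearranging supply gives qs = 4p - 177. Setting quantity demanded equal to quantity supplied, 223 - 4p = 4p - 177, gives p* = 50 and q* = 23.
Since 47 < 50, the ceiling is binding.
At p = 47: qd = 223 - 4·47 = 35 and qs = 4·47 - 177 = 11.
Quantity traded falls to 11. At q = 11 the demand price is (223 - 11)/4 = 53 and the supply price is (177 + 11)/4 = 47.
Deadweight loss = ½ · (53 - 47) · (23 - 11) = ½ · 6 · 12 = 36.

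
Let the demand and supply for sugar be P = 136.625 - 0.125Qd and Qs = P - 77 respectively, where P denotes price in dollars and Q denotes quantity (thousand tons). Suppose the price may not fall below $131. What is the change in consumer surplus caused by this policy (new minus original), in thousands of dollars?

-49

Rearranging demand gives Qd = 1093 - 8P. Equilibrium: 1093 - 8P = P - 77, so 1170 = 9P and P* = 130, Q* = 53.
Because the floor (131) lies above the market-clearing price, it is binding.
At P = 131: Qd = 1093 - 8·131 = 45 and Qs = 131 - 77 = 54.
Consumer surplus without the control is ½ · (136.625 - 130) · 53 = 175.5625.
With the floor, consumers buy 45 units at 131, so CS = ½ · (136.625 - 131) · 45 = 126.5625.
Change in consumer surplus = 126.5625 - 175.5625 = -49.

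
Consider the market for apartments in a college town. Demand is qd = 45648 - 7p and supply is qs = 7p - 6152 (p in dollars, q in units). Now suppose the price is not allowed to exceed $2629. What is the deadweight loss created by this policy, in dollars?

Without the control the market clears where 45648 - 7p = 7p - 6152, i.e. p* = 3700 and q* = 19748.
The ceiling of 2629 is below the equilibrium price 3700, so it binds.
At p = 2629: qd = 45648 - 7·2629 = 27245 and qs = 7·2629 - 6152 = 12251.
Quantity traded falls to 12251. At q = 12251 the demand price is (45648 - 12251)/7 = 4771 and the supply price is (6152 + 12251)/7 = 2629.
Deadweight loss = ½ · (4771 - 2629) · (19748 - 12251) = ½ · 2142 · 7497 = 8029287.

8029287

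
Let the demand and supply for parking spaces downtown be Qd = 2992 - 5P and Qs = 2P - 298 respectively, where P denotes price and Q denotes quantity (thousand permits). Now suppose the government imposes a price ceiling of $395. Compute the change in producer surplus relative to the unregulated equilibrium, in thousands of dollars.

In a free market, 2992 - 5P = 2P - 298 gives the equilibrium P* = 470, Q* = 642.
Because the ceiling (395) lies below the market-clearing price, it is binding.
At P = 395: Qd = 2992 - 5·395 = 1017 and Qs = 2·395 - 298 = 492.
Producer surplus without the control is ½ · (470 - 149) · 642 = 103041.
With the ceiling, producers sell 492 units at 395, so PS = ½ · (395 - 149) · 492 = 60516.
Change in producer surplus = 60516 - 103041 = -42525.

-42525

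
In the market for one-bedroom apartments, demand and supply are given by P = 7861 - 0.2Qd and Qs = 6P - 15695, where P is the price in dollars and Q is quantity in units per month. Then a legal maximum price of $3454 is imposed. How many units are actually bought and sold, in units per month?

5029

Rearranging demand gives Qd = 39305 - 5P. In a free market, 39305 - 5P = 6P - 15695 gives the equilibrium P* = 5000, Q* = 14305.
Since 3454 < 5000, the ceiling is binding.
At P = 3454: Qd = 39305 - 5·3454 = 22035 and Qs = 6·3454 - 15695 = 5029.
The quantity actually transacted is the short side, supply: 5029.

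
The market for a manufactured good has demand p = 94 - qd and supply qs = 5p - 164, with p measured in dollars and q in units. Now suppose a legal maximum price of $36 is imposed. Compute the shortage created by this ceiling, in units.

Rearranging demand gives qd = 94 - p. Without the control the market clears where 94 - p = 5p - 164, i.e. p* = 43 and q* = 51.
Since 36 < 43, the ceiling is binding.
At p = 36: qd = 94 - 36 = 58 and qs = 5·36 - 164 = 16.
Shortage = qd - qs = 58 - 16 = 42.

42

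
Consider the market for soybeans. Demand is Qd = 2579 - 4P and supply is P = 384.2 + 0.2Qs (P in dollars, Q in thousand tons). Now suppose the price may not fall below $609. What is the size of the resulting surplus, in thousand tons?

981

Rearranging supply gives Qs = 5P - 1921. Without the control the market clears where 2579 - 4P = 5P - 1921, i.e. P* = 500 and Q* = 579.
Since 609 > 500, the floor is binding.
At P = 609: Qd = 2579 - 4·609 = 143 and Qs = 5·609 - 1921 = 1124.
Surplus = Qs - Qd = 1124 - 143 = 981.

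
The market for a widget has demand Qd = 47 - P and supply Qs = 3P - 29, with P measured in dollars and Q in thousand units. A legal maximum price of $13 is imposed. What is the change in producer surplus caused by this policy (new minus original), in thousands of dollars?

-114

Setting quantity demanded equal to quantity supplied, 47 - P = 3P - 29, gives P* = 19 and Q* = 28.
Because the ceiling (13) lies below the market-clearing price, it is binding.
At P = 13: Qd = 47 - 13 = 34 and Qs = 3·13 - 29 = 10.
Producer surplus without the control is ½ · (19 - 29/3) · 28 = 392/3.
With the ceiling, producers sell 10 units at 13, so PS = ½ · (13 - 29/3) · 10 = 50/3.
Change in producer surplus = 50/3 - 392/3 = -114.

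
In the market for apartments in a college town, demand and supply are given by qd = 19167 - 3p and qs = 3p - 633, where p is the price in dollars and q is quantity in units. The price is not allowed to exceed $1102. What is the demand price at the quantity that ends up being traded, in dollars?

5498

Without the control the market clears where 19167 - 3p = 3p - 633, i.e. p* = 3300 and q* = 9267.
Since 1102 < 3300, the ceiling is binding.
At p = 1102: qd = 19167 - 3·1102 = 15861 and qs = 3·1102 - 633 = 2673.
Only 2673 units reach the market. On the demand curve, the marginal buyer's willingness to pay at q = 2673 is (19167 - 2673)/3 = 5498.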